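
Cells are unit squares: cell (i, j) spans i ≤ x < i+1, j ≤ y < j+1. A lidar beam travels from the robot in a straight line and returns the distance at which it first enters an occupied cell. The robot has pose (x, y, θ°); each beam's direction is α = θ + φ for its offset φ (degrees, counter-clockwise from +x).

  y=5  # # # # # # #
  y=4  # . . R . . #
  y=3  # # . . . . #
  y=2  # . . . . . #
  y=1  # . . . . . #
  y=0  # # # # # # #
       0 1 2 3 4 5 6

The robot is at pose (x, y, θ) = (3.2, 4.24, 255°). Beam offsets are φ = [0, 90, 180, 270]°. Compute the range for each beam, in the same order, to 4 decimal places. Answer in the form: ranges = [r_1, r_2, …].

ranges = [3.3543, 2.8988, 0.7868, 2.2776]

beam 1: φ=0°, α=255°
  dir = (cos 255°, sin 255°) = (-0.2588, -0.9659); from cell (3,4)
  next x-line at t=0.7727, next y-line at t=0.2485; Δt_x=3.8637, Δt_y=1.0353
    y: enter (3,3) at t=0.2485
    x: enter (2,3) at t=0.7727
    y: enter (2,2) at t=1.2837
    y: enter (2,1) at t=2.3190
    y: enter (2,0) at t=3.3543 ← occupied
  → r_1 = 3.3543
beam 2: φ=90°, α=345°
  dir = (cos 345°, sin 345°) = (0.9659, -0.2588); from cell (3,4)
  next x-line at t=0.8282, next y-line at t=0.9273; Δt_x=1.0353, Δt_y=3.8637
    x: enter (4,4) at t=0.8282
    y: enter (4,3) at t=0.9273
    x: enter (5,3) at t=1.8635
    x: enter (6,3) at t=2.8988 ← occupied
  → r_2 = 2.8988
beam 3: φ=180°, α=75°
  dir = (cos 75°, sin 75°) = (0.2588, 0.9659); from cell (3,4)
  next x-line at t=3.0910, next y-line at t=0.7868; Δt_x=3.8637, Δt_y=1.0353
    y: enter (3,5) at t=0.7868 ← occupied
  → r_3 = 0.7868
beam 4: φ=270°, α=165°
  dir = (cos 165°, sin 165°) = (-0.9659, 0.2588); from cell (3,4)
  next x-line at t=0.2071, next y-line at t=2.9364; Δt_x=1.0353, Δt_y=3.8637
    x: enter (2,4) at t=0.2071
    x: enter (1,4) at t=1.2423
    x: enter (0,4) at t=2.2776 ← occupied
  → r_4 = 2.2776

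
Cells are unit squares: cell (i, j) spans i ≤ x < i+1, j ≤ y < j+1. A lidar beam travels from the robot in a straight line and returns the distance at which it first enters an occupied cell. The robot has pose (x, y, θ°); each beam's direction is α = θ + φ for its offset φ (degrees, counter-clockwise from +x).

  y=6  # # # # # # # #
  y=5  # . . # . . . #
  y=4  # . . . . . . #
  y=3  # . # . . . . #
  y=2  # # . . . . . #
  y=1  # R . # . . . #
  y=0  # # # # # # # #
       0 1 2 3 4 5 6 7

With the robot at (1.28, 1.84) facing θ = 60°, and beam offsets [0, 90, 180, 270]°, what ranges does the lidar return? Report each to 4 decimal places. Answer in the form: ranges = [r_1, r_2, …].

ranges = [0.1848, 0.3200, 0.5600, 1.6800]

beam 1: φ=0°, α=60°
  dir = (cos 60°, sin 60°) = (0.5000, 0.8660); from cell (1,1)
  next x-line at t=1.4400, next y-line at t=0.1848; Δt_x=2.0000, Δt_y=1.1547
    y: enter (1,2) at t=0.1848 ← occupied
  → r_1 = 0.1848
beam 2: φ=90°, α=150°
  dir = (cos 150°, sin 150°) = (-0.8660, 0.5000); from cell (1,1)
  next x-line at t=0.3233, next y-line at t=0.3200; Δt_x=1.1547, Δt_y=2.0000
    y: enter (1,2) at t=0.3200 ← occupied
  → r_2 = 0.3200
beam 3: φ=180°, α=240°
  dir = (cos 240°, sin 240°) = (-0.5000, -0.8660); from cell (1,1)
  next x-line at t=0.5600, next y-line at t=0.9699; Δt_x=2.0000, Δt_y=1.1547
    x: enter (0,1) at t=0.5600 ← occupied
  → r_3 = 0.5600
beam 4: φ=270°, α=330°
  dir = (cos 330°, sin 330°) = (0.8660, -0.5000); from cell (1,1)
  next x-line at t=0.8314, next y-line at t=1.6800; Δt_x=1.1547, Δt_y=2.0000
    x: enter (2,1) at t=0.8314
    y: enter (2,0) at t=1.6800 ← occupied
  → r_4 = 1.6800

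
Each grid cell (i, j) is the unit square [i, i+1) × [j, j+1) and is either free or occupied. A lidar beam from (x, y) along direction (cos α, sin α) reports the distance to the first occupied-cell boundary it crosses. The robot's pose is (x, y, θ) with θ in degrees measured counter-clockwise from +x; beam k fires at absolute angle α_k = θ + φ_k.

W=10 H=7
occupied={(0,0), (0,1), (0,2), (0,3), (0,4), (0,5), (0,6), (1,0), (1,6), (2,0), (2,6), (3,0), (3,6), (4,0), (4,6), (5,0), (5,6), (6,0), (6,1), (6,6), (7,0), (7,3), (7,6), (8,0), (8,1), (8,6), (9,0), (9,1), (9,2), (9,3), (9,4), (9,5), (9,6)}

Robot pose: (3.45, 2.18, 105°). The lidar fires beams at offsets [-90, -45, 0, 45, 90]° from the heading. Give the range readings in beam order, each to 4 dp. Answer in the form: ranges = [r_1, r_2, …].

beam 1: φ=-90°, α=15°
  dir = (cos 15°, sin 15°) = (0.9659, 0.2588); from cell (3,2)
  next x-line at t=0.5694, next y-line at t=3.1682; Δt_x=1.0353, Δt_y=3.8637
    x: enter (4,2) at t=0.5694
    x: enter (5,2) at t=1.6047
    x: enter (6,2) at t=2.6400
    y: enter (6,3) at t=3.1682
    x: enter (7,3) at t=3.6752 ← occupied
  → r_1 = 3.6752
beam 2: φ=-45°, α=60°
  dir = (cos 60°, sin 60°) = (0.5000, 0.8660); from cell (3,2)
  next x-line at t=1.1000, next y-line at t=0.9469; Δt_x=2.0000, Δt_y=1.1547
    y: enter (3,3) at t=0.9469
    x: enter (4,3) at t=1.1000
    y: enter (4,4) at t=2.1016
    x: enter (5,4) at t=3.1000
    y: enter (5,5) at t=3.2563
    y: enter (5,6) at t=4.4110 ← occupied
  → r_2 = 4.4110
beam 3: φ=0°, α=105°
  dir = (cos 105°, sin 105°) = (-0.2588, 0.9659); from cell (3,2)
  next x-line at t=1.7387, next y-line at t=0.8489; Δt_x=3.8637, Δt_y=1.0353
    y: enter (3,3) at t=0.8489
    x: enter (2,3) at t=1.7387
    y: enter (2,4) at t=1.8842
    y: enter (2,5) at t=2.9195
    y: enter (2,6) at t=3.9548 ← occupied
  → r_3 = 3.9548
beam 4: φ=45°, α=150°
  dir = (cos 150°, sin 150°) = (-0.8660, 0.5000); from cell (3,2)
  next x-line at t=0.5196, next y-line at t=1.6400; Δt_x=1.1547, Δt_y=2.0000
    x: enter (2,2) at t=0.5196
    y: enter (2,3) at t=1.6400
    x: enter (1,3) at t=1.6743
    x: enter (0,3) at t=2.8290 ← occupied
  → r_4 = 2.8290
beam 5: φ=90°, α=195°
  dir = (cos 195°, sin 195°) = (-0.9659, -0.2588); from cell (3,2)
  next x-line at t=0.4659, next y-line at t=0.6955; Δt_x=1.0353, Δt_y=3.8637
    x: enter (2,2) at t=0.4659
    y: enter (2,1) at t=0.6955
    x: enter (1,1) at t=1.5012
    x: enter (0,1) at t=2.5364 ← occupied
  → r_5 = 2.5364

ranges = [3.6752, 4.4110, 3.9548, 2.8290, 2.5364]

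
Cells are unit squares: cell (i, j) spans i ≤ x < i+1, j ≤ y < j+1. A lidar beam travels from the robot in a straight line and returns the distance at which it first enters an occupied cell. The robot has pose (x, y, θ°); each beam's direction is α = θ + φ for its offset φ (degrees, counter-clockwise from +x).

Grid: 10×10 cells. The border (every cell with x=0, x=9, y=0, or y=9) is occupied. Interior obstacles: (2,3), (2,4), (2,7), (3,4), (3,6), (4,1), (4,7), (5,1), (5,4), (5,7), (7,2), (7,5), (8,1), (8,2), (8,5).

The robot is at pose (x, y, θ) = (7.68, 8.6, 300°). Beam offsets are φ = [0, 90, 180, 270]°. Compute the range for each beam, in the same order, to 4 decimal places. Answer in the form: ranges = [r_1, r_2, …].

ranges = [2.6400, 0.8000, 0.4619, 1.9399]

beam 1: φ=0°, α=300°
  direction (0.5000, -0.8660); cell (7,8); t to first gridline: x 0.6400, y 0.6928 (then +2.0000 / +1.1547)
    (8,8) via x @ 0.6400
    (8,7) via y @ 0.6928
    (8,6) via y @ 1.8475
    (9,6) via x @ 2.6400  # hit
  → r_1 = 2.6400
beam 2: φ=90°, α=30°
  direction (0.8660, 0.5000); cell (7,8); t to first gridline: x 0.3695, y 0.8000 (then +1.1547 / +2.0000)
    (8,8) via x @ 0.3695
    (8,9) via y @ 0.8000  # hit
  → r_2 = 0.8000
beam 3: φ=180°, α=120°
  direction (-0.5000, 0.8660); cell (7,8); t to first gridline: x 1.3600, y 0.4619 (then +2.0000 / +1.1547)
    (7,9) via y @ 0.4619  # hit
  → r_3 = 0.4619
beam 4: φ=270°, α=210°
  direction (-0.8660, -0.5000); cell (7,8); t to first gridline: x 0.7852, y 1.2000 (then +1.1547 / +2.0000)
    (6,8) via x @ 0.7852
    (6,7) via y @ 1.2000
    (5,7) via x @ 1.9399  # hit
  → r_4 = 1.9399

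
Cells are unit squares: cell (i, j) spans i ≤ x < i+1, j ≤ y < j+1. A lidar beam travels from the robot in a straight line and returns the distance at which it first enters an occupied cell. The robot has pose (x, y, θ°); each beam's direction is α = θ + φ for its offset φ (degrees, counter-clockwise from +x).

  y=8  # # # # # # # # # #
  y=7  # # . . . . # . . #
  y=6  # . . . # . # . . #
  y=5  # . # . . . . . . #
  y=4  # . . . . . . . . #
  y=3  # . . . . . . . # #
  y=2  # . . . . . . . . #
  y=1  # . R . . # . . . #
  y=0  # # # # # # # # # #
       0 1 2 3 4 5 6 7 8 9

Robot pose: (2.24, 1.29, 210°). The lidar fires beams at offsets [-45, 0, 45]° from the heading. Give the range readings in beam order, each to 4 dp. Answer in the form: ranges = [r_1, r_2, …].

ranges = [1.2837, 0.5800, 0.3002]

beam 1: φ=-45°, α=165°
  dir = (cos 165°, sin 165°) = (-0.9659, 0.2588); from cell (2,1)
  next x-line at t=0.2485, next y-line at t=2.7432; Δt_x=1.0353, Δt_y=3.8637
    x: enter (1,1) at t=0.2485
    x: enter (0,1) at t=1.2837 ← occupied
  → r_1 = 1.2837
beam 2: φ=0°, α=210°
  dir = (cos 210°, sin 210°) = (-0.8660, -0.5000); from cell (2,1)
  next x-line at t=0.2771, next y-line at t=0.5800; Δt_x=1.1547, Δt_y=2.0000
    x: enter (1,1) at t=0.2771
    y: enter (1,0) at t=0.5800 ← occupied
  → r_2 = 0.5800
beam 3: φ=45°, α=255°
  dir = (cos 255°, sin 255°) = (-0.2588, -0.9659); from cell (2,1)
  next x-line at t=0.9273, next y-line at t=0.3002; Δt_x=3.8637, Δt_y=1.0353
    y: enter (2,0) at t=0.3002 ← occupied
  → r_3 = 0.3002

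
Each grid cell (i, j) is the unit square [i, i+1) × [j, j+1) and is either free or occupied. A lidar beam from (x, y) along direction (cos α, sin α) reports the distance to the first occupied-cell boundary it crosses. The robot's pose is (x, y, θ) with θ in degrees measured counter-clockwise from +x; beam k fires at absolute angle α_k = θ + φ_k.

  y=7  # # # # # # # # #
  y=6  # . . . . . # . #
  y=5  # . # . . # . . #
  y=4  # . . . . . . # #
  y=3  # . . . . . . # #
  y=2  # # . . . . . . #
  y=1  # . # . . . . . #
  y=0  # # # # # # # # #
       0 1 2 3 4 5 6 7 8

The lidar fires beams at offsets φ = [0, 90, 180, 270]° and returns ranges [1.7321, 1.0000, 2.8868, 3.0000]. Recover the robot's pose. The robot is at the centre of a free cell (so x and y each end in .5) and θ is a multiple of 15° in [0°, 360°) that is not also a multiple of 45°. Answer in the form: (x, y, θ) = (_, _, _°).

(x, y, θ) = (6.5, 2.5, 300°)

Enumerate (i+0.5, j+0.5, θ) over the 35 free cells and 16 admissible headings. For each, cast all 4 beams and compare to the given ranges.
  (6.5, 1.5, 195°): beam 1 = 1.9319 ≠ 1.7321 ✗
  (4.5, 2.5, 240°): beam 2 = 3.0000 ≠ 1.0000 ✗
  (3.5, 4.5, 255°): beam 1 = 2.5882 ≠ 1.7321 ✗
  …
  (6.5, 2.5, 300°): r_1=1.7321, r_2=1.0000, r_3=2.8868, r_4=3.0000 — all match ✓
Unique over the lattice → pose = (6.5, 2.5, 300°).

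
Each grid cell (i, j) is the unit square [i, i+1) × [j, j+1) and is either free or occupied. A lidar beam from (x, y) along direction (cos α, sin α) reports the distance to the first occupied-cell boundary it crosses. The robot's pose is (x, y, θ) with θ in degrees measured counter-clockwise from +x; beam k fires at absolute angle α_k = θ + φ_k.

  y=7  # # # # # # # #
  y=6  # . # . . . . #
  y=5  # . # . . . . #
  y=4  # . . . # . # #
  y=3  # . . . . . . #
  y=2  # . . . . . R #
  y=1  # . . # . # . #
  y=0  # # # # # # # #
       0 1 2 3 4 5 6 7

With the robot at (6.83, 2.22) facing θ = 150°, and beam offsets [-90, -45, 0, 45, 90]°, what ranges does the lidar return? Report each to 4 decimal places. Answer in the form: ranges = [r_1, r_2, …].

ranges = [0.3400, 1.8428, 5.5600, 0.8593, 1.4087]

beam 1: φ=-90°, α=60°
  cosα=0.5000 sinα=0.8660 | (6,2) | tMaxX 0.3400 tMaxY 0.9007 | tΔX 2.0000 tΔY 1.1547
    t=0.3400 [x] (7,2) — stop
  → r_1 = 0.3400
beam 2: φ=-45°, α=105°
  cosα=-0.2588 sinα=0.9659 | (6,2) | tMaxX 3.2069 tMaxY 0.8075 | tΔX 3.8637 tΔY 1.0353
    t=0.8075 [y] (6,3)
    t=1.8428 [y] (6,4) — stop
  → r_2 = 1.8428
beam 3: φ=0°, α=150°
  cosα=-0.8660 sinα=0.5000 | (6,2) | tMaxX 0.9584 tMaxY 1.5600 | tΔX 1.1547 tΔY 2.0000
    t=0.9584 [x] (5,2)
    t=1.5600 [y] (5,3)
    t=2.1131 [x] (4,3)
    t=3.2678 [x] (3,3)
    t=3.5600 [y] (3,4)
    t=4.4225 [x] (2,4)
    t=5.5600 [y] (2,5) — stop
  → r_3 = 5.5600
beam 4: φ=45°, α=195°
  cosα=-0.9659 sinα=-0.2588 | (6,2) | tMaxX 0.8593 tMaxY 0.8500 | tΔX 1.0353 tΔY 3.8637
    t=0.8500 [y] (6,1)
    t=0.8593 [x] (5,1) — stop
  → r_4 = 0.8593
beam 5: φ=90°, α=240°
  cosα=-0.5000 sinα=-0.8660 | (6,2) | tMaxX 1.6600 tMaxY 0.2540 | tΔX 2.0000 tΔY 1.1547
    t=0.2540 [y] (6,1)
    t=1.4087 [y] (6,0) — stop
  → r_5 = 1.4087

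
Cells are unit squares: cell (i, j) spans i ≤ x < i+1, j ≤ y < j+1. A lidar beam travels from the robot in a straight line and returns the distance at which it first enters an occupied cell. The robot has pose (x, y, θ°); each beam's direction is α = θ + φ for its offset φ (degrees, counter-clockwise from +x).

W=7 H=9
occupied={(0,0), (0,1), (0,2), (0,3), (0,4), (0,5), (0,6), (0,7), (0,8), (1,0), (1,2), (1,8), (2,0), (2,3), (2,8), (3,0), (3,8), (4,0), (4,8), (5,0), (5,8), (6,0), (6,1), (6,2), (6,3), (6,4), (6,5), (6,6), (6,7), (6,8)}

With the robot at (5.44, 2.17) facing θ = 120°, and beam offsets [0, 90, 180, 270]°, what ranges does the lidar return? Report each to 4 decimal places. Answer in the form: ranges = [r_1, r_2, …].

beam 1: φ=0°, α=120°
  dir = (cos 120°, sin 120°) = (-0.5000, 0.8660); from cell (5,2)
  next x-line at t=0.8800, next y-line at t=0.9584; Δt_x=2.0000, Δt_y=1.1547
    x: enter (4,2) at t=0.8800
    y: enter (4,3) at t=0.9584
    y: enter (4,4) at t=2.1131
    x: enter (3,4) at t=2.8800
    y: enter (3,5) at t=3.2678
    y: enter (3,6) at t=4.4225
    x: enter (2,6) at t=4.8800
    y: enter (2,7) at t=5.5772
    y: enter (2,8) at t=6.7319 ← occupied
  → r_1 = 6.7319
beam 2: φ=90°, α=210°
  dir = (cos 210°, sin 210°) = (-0.8660, -0.5000); from cell (5,2)
  next x-line at t=0.5081, next y-line at t=0.3400; Δt_x=1.1547, Δt_y=2.0000
    y: enter (5,1) at t=0.3400
    x: enter (4,1) at t=0.5081
    x: enter (3,1) at t=1.6628
    y: enter (3,0) at t=2.3400 ← occupied
  → r_2 = 2.3400
beam 3: φ=180°, α=300°
  dir = (cos 300°, sin 300°) = (0.5000, -0.8660); from cell (5,2)
  next x-line at t=1.1200, next y-line at t=0.1963; Δt_x=2.0000, Δt_y=1.1547
    y: enter (5,1) at t=0.1963
    x: enter (6,1) at t=1.1200 ← occupied
  → r_3 = 1.1200
beam 4: φ=270°, α=30°
  dir = (cos 30°, sin 30°) = (0.8660, 0.5000); from cell (5,2)
  next x-line at t=0.6466, next y-line at t=1.6600; Δt_x=1.1547, Δt_y=2.0000
    x: enter (6,2) at t=0.6466 ← occupied
  → r_4 = 0.6466

ranges = [6.7319, 2.3400, 1.1200, 0.6466]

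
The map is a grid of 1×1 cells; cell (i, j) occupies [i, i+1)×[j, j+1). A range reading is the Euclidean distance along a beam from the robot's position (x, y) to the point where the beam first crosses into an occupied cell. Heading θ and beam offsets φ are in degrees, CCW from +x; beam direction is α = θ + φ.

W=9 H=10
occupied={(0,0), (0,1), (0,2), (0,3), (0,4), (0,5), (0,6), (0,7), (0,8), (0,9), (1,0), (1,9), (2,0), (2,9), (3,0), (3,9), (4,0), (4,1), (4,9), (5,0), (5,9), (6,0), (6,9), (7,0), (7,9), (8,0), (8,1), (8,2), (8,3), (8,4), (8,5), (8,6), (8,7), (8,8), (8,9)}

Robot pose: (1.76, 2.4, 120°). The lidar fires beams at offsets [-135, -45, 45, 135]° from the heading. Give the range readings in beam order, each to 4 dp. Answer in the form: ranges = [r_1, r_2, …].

ranges = [2.3190, 6.8328, 0.7868, 1.4494]

beam 1: φ=-135°, α=345°
  d=(0.9659,-0.2588)  start (1,2)  tX=0.2485 tY=1.5455  stride 1/|dx|=1.0353 1/|dy|=3.8637
    cross x-line → (2,2), t=0.2485
    cross x-line → (3,2), t=1.2837
    cross y-line → (3,1), t=1.5455
    cross x-line → (4,1), t=2.3190 (wall)
  → r_1 = 2.3190
beam 2: φ=-45°, α=75°
  d=(0.2588,0.9659)  start (1,2)  tX=0.9273 tY=0.6212  stride 1/|dx|=3.8637 1/|dy|=1.0353
    cross y-line → (1,3), t=0.6212
    cross x-line → (2,3), t=0.9273
    cross y-line → (2,4), t=1.6564
    cross y-line → (2,5), t=2.6917
    cross y-line → (2,6), t=3.7270
    cross y-line → (2,7), t=4.7623
    cross x-line → (3,7), t=4.7910
    cross y-line → (3,8), t=5.7975
    cross y-line → (3,9), t=6.8328 (wall)
  → r_2 = 6.8328
beam 3: φ=45°, α=165°
  d=(-0.9659,0.2588)  start (1,2)  tX=0.7868 tY=2.3182  stride 1/|dx|=1.0353 1/|dy|=3.8637
    cross x-line → (0,2), t=0.7868 (wall)
  → r_3 = 0.7868
beam 4: φ=135°, α=255°
  d=(-0.2588,-0.9659)  start (1,2)  tX=2.9364 tY=0.4141  stride 1/|dx|=3.8637 1/|dy|=1.0353
    cross y-line → (1,1), t=0.4141
    cross y-line → (1,0), t=1.4494 (wall)
  → r_4 = 1.4494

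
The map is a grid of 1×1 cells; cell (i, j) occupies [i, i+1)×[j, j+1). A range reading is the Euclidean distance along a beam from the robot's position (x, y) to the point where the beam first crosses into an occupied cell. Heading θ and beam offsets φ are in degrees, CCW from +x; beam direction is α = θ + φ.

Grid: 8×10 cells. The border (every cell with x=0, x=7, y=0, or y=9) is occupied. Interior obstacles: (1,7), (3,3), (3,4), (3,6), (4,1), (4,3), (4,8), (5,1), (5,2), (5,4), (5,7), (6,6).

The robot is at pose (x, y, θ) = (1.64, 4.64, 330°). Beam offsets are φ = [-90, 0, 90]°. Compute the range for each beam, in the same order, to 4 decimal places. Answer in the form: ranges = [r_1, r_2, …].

ranges = [1.2800, 1.5704, 2.7200]

beam 1: φ=-90°, α=240°
  cosα=-0.5000 sinα=-0.8660 | (1,4) | tMaxX 1.2800 tMaxY 0.7390 | tΔX 2.0000 tΔY 1.1547
    t=0.7390 [y] (1,3)
    t=1.2800 [x] (0,3) — stop
  → r_1 = 1.2800
beam 2: φ=0°, α=330°
  cosα=0.8660 sinα=-0.5000 | (1,4) | tMaxX 0.4157 tMaxY 1.2800 | tΔX 1.1547 tΔY 2.0000
    t=0.4157 [x] (2,4)
    t=1.2800 [y] (2,3)
    t=1.5704 [x] (3,3) — stop
  → r_2 = 1.5704
beam 3: φ=90°, α=60°
  cosα=0.5000 sinα=0.8660 | (1,4) | tMaxX 0.7200 tMaxY 0.4157 | tΔX 2.0000 tΔY 1.1547
    t=0.4157 [y] (1,5)
    t=0.7200 [x] (2,5)
    t=1.5704 [y] (2,6)
    t=2.7200 [x] (3,6) — stop
  → r_3 = 2.7200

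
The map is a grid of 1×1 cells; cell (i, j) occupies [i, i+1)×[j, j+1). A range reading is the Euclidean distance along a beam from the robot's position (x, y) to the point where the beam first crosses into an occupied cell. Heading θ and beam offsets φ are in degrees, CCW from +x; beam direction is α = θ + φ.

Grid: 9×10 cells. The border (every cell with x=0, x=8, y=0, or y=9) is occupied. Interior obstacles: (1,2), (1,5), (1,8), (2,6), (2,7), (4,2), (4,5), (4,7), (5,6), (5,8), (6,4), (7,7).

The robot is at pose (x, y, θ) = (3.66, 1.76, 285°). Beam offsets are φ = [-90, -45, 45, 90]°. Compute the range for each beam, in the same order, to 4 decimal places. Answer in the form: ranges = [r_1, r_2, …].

ranges = [2.7538, 0.8776, 1.5200, 0.9273]

beam 1: φ=-90°, α=195°
  dir = (cos 195°, sin 195°) = (-0.9659, -0.2588); from cell (3,1)
  next x-line at t=0.6833, next y-line at t=2.9364; Δt_x=1.0353, Δt_y=3.8637
    x: enter (2,1) at t=0.6833
    x: enter (1,1) at t=1.7186
    x: enter (0,1) at t=2.7538 ← occupied
  → r_1 = 2.7538
beam 2: φ=-45°, α=240°
  dir = (cos 240°, sin 240°) = (-0.5000, -0.8660); from cell (3,1)
  next x-line at t=1.3200, next y-line at t=0.8776; Δt_x=2.0000, Δt_y=1.1547
    y: enter (3,0) at t=0.8776 ← occupied
  → r_2 = 0.8776
beam 3: φ=45°, α=330°
  dir = (cos 330°, sin 330°) = (0.8660, -0.5000); from cell (3,1)
  next x-line at t=0.3926, next y-line at t=1.5200; Δt_x=1.1547, Δt_y=2.0000
    x: enter (4,1) at t=0.3926
    y: enter (4,0) at t=1.5200 ← occupied
  → r_3 = 1.5200
beam 4: φ=90°, α=15°
  dir = (cos 15°, sin 15°) = (0.9659, 0.2588); from cell (3,1)
  next x-line at t=0.3520, next y-line at t=0.9273; Δt_x=1.0353, Δt_y=3.8637
    x: enter (4,1) at t=0.3520
    y: enter (4,2) at t=0.9273 ← occupied
  → r_4 = 0.9273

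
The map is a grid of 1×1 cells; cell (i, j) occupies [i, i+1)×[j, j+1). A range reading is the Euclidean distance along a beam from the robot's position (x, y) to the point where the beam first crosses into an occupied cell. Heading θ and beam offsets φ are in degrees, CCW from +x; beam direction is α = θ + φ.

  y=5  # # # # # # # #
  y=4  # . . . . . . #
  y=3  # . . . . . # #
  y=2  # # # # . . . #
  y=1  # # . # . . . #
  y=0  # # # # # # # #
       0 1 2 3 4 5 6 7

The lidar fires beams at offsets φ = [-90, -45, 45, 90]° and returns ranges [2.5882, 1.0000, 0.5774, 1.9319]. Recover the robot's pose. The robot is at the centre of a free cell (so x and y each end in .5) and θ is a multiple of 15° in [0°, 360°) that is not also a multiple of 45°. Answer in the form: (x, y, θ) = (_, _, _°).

The pose lattice has 18·16 = 288 candidates. Test each by forward raycasting.
  (5.5, 1.5, 195°): beam 1 = 3.6235 ≠ 2.5882 ✗
  (2.5, 1.5, 165°): beam 1 = 0.5176 ≠ 2.5882 ✗
  (4.5, 2.5, 30°): beam 1 = 1.7321 ≠ 2.5882 ✗
  …
  (3.5, 4.5, 75°): r_1=2.5882, r_2=1.0000, r_3=0.5774, r_4=1.9319 — all match ✓
Unique over the lattice → pose = (3.5, 4.5, 75°).

(x, y, θ) = (3.5, 4.5, 75°)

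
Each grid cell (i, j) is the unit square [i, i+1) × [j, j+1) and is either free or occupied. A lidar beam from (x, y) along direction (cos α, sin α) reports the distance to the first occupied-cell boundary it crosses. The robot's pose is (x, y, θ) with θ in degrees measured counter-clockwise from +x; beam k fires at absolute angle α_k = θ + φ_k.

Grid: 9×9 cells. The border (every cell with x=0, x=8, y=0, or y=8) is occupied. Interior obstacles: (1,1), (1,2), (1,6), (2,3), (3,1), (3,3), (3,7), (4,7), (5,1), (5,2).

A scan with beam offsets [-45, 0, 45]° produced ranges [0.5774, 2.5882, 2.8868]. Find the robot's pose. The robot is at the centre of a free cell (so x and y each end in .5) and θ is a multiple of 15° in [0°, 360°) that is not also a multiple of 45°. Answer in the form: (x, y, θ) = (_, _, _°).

(x, y, θ) = (5.5, 3.5, 345°)

Candidates: 39 free-cell centres × 16 headings = 624 poses. Raycast each; keep the one whose scan matches to 4 dp.
  (5.5, 4.5, 75°): beam 1 = 2.8868 ≠ 0.5774 ✗
  (7.5, 5.5, 15°): beam 2 = 0.5176 ≠ 2.5882 ✗
  (4.5, 6.5, 105°): beam 2 = 0.5176 ≠ 2.5882 ✗
  (3.5, 2.5, 60°): beam 1 = 1.5529 ≠ 0.5774 ✗
  …
  (5.5, 3.5, 345°): r_1=0.5774, r_2=2.5882, r_3=2.8868 — all match ✓
Unique over the lattice → pose = (5.5, 3.5, 345°).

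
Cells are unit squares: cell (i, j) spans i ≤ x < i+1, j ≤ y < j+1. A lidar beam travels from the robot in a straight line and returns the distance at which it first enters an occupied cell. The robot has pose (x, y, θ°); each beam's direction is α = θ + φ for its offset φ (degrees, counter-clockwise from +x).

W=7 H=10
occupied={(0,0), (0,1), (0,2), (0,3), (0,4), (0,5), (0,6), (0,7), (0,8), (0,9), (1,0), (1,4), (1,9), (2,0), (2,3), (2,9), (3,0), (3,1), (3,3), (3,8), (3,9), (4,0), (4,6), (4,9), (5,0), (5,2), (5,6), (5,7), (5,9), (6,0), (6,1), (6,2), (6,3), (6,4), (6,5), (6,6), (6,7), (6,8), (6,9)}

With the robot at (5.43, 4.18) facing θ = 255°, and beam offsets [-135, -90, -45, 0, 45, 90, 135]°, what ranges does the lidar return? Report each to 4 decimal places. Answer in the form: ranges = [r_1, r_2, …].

ranges = [2.1016, 4.5863, 1.6512, 1.2216, 1.1400, 0.5901, 0.6582]

beam 1: φ=-135°, α=120°
  cosα=-0.5000 sinα=0.8660 | (5,4) | tMaxX 0.8600 tMaxY 0.9469 | tΔX 2.0000 tΔY 1.1547
    t=0.8600 [x] (4,4)
    t=0.9469 [y] (4,5)
    t=2.1016 [y] (4,6) — stop
  → r_1 = 2.1016
beam 2: φ=-90°, α=165°
  cosα=-0.9659 sinα=0.2588 | (5,4) | tMaxX 0.4452 tMaxY 3.1682 | tΔX 1.0353 tΔY 3.8637
    t=0.4452 [x] (4,4)
    t=1.4804 [x] (3,4)
    t=2.5157 [x] (2,4)
    t=3.1682 [y] (2,5)
    t=3.5510 [x] (1,5)
    t=4.5863 [x] (0,5) — stop
  → r_2 = 4.5863
beam 3: φ=-45°, α=210°
  cosα=-0.8660 sinα=-0.5000 | (5,4) | tMaxX 0.4965 tMaxY 0.3600 | tΔX 1.1547 tΔY 2.0000
    t=0.3600 [y] (5,3)
    t=0.4965 [x] (4,3)
    t=1.6512 [x] (3,3) — stop
  → r_3 = 1.6512
beam 4: φ=0°, α=255°
  cosα=-0.2588 sinα=-0.9659 | (5,4) | tMaxX 1.6614 tMaxY 0.1863 | tΔX 3.8637 tΔY 1.0353
    t=0.1863 [y] (5,3)
    t=1.2216 [y] (5,2) — stop
  → r_4 = 1.2216
beam 5: φ=45°, α=300°
  cosα=0.5000 sinα=-0.8660 | (5,4) | tMaxX 1.1400 tMaxY 0.2078 | tΔX 2.0000 tΔY 1.1547
    t=0.2078 [y] (5,3)
    t=1.1400 [x] (6,3) — stop
  → r_5 = 1.1400
beam 6: φ=90°, α=345°
  cosα=0.9659 sinα=-0.2588 | (5,4) | tMaxX 0.5901 tMaxY 0.6955 | tΔX 1.0353 tΔY 3.8637
    t=0.5901 [x] (6,4) — stop
  → r_6 = 0.5901
beam 7: φ=135°, α=30°
  cosα=0.8660 sinα=0.5000 | (5,4) | tMaxX 0.6582 tMaxY 1.6400 | tΔX 1.1547 tΔY 2.0000
    t=0.6582 [x] (6,4) — stop
  → r_7 = 0.6582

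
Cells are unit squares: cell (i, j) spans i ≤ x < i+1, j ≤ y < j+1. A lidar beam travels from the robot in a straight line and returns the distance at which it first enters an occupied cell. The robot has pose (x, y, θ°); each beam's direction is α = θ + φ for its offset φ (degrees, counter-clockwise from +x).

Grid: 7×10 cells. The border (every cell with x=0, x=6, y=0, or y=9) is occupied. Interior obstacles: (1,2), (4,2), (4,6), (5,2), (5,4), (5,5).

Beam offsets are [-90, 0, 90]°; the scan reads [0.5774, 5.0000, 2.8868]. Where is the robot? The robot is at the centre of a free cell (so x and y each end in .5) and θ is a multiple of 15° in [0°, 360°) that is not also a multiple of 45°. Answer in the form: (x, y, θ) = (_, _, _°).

Enumerate (i+0.5, j+0.5, θ) over the 34 free cells and 16 admissible headings. For each, cast all 3 beams and compare to the given ranges.
  (4.5, 4.5, 60°): beam 2 = 1.0000 ≠ 5.0000 ✗
  (4.5, 7.5, 75°): beam 1 = 1.5529 ≠ 0.5774 ✗
  (2.5, 2.5, 15°): beam 1 = 1.5529 ≠ 0.5774 ✗
  (1.5, 6.5, 285°): beam 1 = 0.5176 ≠ 0.5774 ✗
  …
  (3.5, 2.5, 120°): r_1=0.5774, r_2=5.0000, r_3=2.8868 — all match ✓
Only this pose fits every beam.

(x, y, θ) = (3.5, 2.5, 120°)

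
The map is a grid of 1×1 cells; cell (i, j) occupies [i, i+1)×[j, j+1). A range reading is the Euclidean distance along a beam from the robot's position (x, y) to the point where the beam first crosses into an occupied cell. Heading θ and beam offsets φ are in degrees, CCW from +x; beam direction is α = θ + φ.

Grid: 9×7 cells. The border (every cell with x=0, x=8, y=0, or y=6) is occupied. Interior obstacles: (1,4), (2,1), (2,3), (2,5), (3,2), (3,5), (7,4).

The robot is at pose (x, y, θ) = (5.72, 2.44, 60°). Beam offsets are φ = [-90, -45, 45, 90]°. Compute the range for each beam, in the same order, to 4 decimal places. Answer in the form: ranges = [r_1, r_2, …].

ranges = [2.6327, 2.3604, 3.6856, 4.2955]

beam 1: φ=-90°, α=330°
  cosα=0.8660 sinα=-0.5000 | (5,2) | tMaxX 0.3233 tMaxY 0.8800 | tΔX 1.1547 tΔY 2.0000
    t=0.3233 [x] (6,2)
    t=0.8800 [y] (6,1)
    t=1.4780 [x] (7,1)
    t=2.6327 [x] (8,1) — stop
  → r_1 = 2.6327
beam 2: φ=-45°, α=15°
  cosα=0.9659 sinα=0.2588 | (5,2) | tMaxX 0.2899 tMaxY 2.1637 | tΔX 1.0353 tΔY 3.8637
    t=0.2899 [x] (6,2)
    t=1.3252 [x] (7,2)
    t=2.1637 [y] (7,3)
    t=2.3604 [x] (8,3) — stop
  → r_2 = 2.3604
beam 3: φ=45°, α=105°
  cosα=-0.2588 sinα=0.9659 | (5,2) | tMaxX 2.7819 tMaxY 0.5798 | tΔX 3.8637 tΔY 1.0353
    t=0.5798 [y] (5,3)
    t=1.6150 [y] (5,4)
    t=2.6503 [y] (5,5)
    t=2.7819 [x] (4,5)
    t=3.6856 [y] (4,6) — stop
  → r_3 = 3.6856
beam 4: φ=90°, α=150°
  cosα=-0.8660 sinα=0.5000 | (5,2) | tMaxX 0.8314 tMaxY 1.1200 | tΔX 1.1547 tΔY 2.0000
    t=0.8314 [x] (4,2)
    t=1.1200 [y] (4,3)
    t=1.9861 [x] (3,3)
    t=3.1200 [y] (3,4)
    t=3.1408 [x] (2,4)
    t=4.2955 [x] (1,4) — stop
  → r_4 = 4.2955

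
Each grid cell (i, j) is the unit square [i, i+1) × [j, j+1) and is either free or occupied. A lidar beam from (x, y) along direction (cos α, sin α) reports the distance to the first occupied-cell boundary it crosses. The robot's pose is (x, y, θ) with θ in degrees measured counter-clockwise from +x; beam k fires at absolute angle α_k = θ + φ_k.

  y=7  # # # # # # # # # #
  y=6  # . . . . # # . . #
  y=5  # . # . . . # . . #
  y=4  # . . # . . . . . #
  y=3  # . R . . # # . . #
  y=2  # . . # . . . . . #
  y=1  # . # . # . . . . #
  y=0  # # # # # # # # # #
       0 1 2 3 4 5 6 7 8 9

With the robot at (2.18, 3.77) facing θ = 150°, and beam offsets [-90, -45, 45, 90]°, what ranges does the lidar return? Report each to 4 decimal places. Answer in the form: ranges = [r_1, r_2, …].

ranges = [1.4203, 3.3439, 1.2216, 2.3600]

beam 1: φ=-90°, α=60°
  d=(0.5000,0.8660)  start (2,3)  tX=1.6400 tY=0.2656  stride 1/|dx|=2.0000 1/|dy|=1.1547
    cross y-line → (2,4), t=0.2656
    cross y-line → (2,5), t=1.4203 (wall)
  → r_1 = 1.4203
beam 2: φ=-45°, α=105°
  d=(-0.2588,0.9659)  start (2,3)  tX=0.6955 tY=0.2381  stride 1/|dx|=3.8637 1/|dy|=1.0353
    cross y-line → (2,4), t=0.2381
    cross x-line → (1,4), t=0.6955
    cross y-line → (1,5), t=1.2734
    cross y-line → (1,6), t=2.3087
    cross y-line → (1,7), t=3.3439 (wall)
  → r_2 = 3.3439
beam 3: φ=45°, α=195°
  d=(-0.9659,-0.2588)  start (2,3)  tX=0.1863 tY=2.9751  stride 1/|dx|=1.0353 1/|dy|=3.8637
    cross x-line → (1,3), t=0.1863
    cross x-line → (0,3), t=1.2216 (wall)
  → r_3 = 1.2216
beam 4: φ=90°, α=240°
  d=(-0.5000,-0.8660)  start (2,3)  tX=0.3600 tY=0.8891  stride 1/|dx|=2.0000 1/|dy|=1.1547
    cross x-line → (1,3), t=0.3600
    cross y-line → (1,2), t=0.8891
    cross y-line → (1,1), t=2.0438
    cross x-line → (0,1), t=2.3600 (wall)
  → r_4 = 2.3600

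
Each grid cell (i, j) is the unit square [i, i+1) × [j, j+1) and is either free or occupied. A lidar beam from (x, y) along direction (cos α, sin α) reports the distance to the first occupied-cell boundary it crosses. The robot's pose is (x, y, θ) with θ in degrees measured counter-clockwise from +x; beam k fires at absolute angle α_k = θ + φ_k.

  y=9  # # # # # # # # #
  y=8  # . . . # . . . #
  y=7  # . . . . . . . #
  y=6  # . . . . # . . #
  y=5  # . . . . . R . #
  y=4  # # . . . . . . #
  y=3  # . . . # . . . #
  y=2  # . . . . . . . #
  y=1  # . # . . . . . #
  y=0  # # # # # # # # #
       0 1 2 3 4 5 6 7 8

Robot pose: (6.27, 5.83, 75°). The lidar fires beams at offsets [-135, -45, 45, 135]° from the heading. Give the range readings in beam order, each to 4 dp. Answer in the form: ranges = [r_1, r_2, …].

beam 1: φ=-135°, α=300°
  cosα=0.5000 sinα=-0.8660 | (6,5) | tMaxX 1.4600 tMaxY 0.9584 | tΔX 2.0000 tΔY 1.1547
    t=0.9584 [y] (6,4)
    t=1.4600 [x] (7,4)
    t=2.1131 [y] (7,3)
    t=3.2678 [y] (7,2)
    t=3.4600 [x] (8,2) — stop
  → r_1 = 3.4600
beam 2: φ=-45°, α=30°
  cosα=0.8660 sinα=0.5000 | (6,5) | tMaxX 0.8429 tMaxY 0.3400 | tΔX 1.1547 tΔY 2.0000
    t=0.3400 [y] (6,6)
    t=0.8429 [x] (7,6)
    t=1.9976 [x] (8,6) — stop
  → r_2 = 1.9976
beam 3: φ=45°, α=120°
  cosα=-0.5000 sinα=0.8660 | (6,5) | tMaxX 0.5400 tMaxY 0.1963 | tΔX 2.0000 tΔY 1.1547
    t=0.1963 [y] (6,6)
    t=0.5400 [x] (5,6) — stop
  → r_3 = 0.5400
beam 4: φ=135°, α=210°
  cosα=-0.8660 sinα=-0.5000 | (6,5) | tMaxX 0.3118 tMaxY 1.6600 | tΔX 1.1547 tΔY 2.0000
    t=0.3118 [x] (5,5)
    t=1.4665 [x] (4,5)
    t=1.6600 [y] (4,4)
    t=2.6212 [x] (3,4)
    t=3.6600 [y] (3,3)
    t=3.7759 [x] (2,3)
    t=4.9306 [x] (1,3)
    t=5.6600 [y] (1,2)
    t=6.0853 [x] (0,2) — stop
  → r_4 = 6.0853

ranges = [3.4600, 1.9976, 0.5400, 6.0853]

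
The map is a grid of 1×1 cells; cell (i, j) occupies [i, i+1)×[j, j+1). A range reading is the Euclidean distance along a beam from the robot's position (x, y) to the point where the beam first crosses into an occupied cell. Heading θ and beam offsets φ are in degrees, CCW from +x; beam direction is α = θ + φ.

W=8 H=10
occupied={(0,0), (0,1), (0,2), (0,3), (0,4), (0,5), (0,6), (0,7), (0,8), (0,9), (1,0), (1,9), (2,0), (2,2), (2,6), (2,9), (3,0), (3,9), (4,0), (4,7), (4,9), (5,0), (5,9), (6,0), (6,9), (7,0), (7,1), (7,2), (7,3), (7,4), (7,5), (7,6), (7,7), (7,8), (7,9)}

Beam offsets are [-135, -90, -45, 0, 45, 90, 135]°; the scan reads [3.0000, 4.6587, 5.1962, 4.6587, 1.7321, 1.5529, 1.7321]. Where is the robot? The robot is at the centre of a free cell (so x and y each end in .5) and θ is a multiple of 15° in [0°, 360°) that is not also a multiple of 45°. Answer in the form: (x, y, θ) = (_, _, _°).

The pose lattice has 45·16 = 720 candidates. Test each by forward raycasting.
  (5.5, 8.5, 285°): beam 1 = 1.0000 ≠ 3.0000 ✗
  (5.5, 2.5, 60°): beam 1 = 1.5529 ≠ 3.0000 ✗
  (6.5, 3.5, 75°): beam 1 = 1.0000 ≠ 3.0000 ✗
  (3.5, 1.5, 30°): beam 1 = 0.5176 ≠ 3.0000 ✗
  (2.5, 4.5, 285°): beam 1 = 1.7321 ≠ 3.0000 ✗
  …
  (5.5, 2.5, 195°): r_1=3.0000, r_2=4.6587, r_3=5.1962, r_4=4.6587, r_5=1.7321, r_6=1.5529, r_7=1.7321 — all match ✓
Unique over the lattice → pose = (5.5, 2.5, 195°).

(x, y, θ) = (5.5, 2.5, 195°)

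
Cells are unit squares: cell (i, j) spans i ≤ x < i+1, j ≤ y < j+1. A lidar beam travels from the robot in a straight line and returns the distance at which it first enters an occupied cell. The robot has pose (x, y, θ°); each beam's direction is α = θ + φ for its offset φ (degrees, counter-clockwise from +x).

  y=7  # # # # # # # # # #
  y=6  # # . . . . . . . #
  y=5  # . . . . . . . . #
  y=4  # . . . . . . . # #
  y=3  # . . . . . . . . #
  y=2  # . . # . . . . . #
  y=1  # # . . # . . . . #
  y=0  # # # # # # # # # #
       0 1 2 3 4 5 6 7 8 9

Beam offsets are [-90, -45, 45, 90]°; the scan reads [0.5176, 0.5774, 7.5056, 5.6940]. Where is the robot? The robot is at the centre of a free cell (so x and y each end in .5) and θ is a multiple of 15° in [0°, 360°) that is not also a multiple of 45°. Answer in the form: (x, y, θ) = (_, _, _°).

Candidates: 43 free-cell centres × 16 headings = 688 poses. Raycast each; keep the one whose scan matches to 4 dp.
  (4.5, 3.5, 285°): beam 1 = 3.6235 ≠ 0.5176 ✗
  (3.5, 1.5, 75°): beam 3 = 0.5774 ≠ 7.5056 ✗
  (3.5, 6.5, 255°): beam 1 = 1.5529 ≠ 0.5176 ✗
  …
  (7.5, 6.5, 165°): r_1=0.5176, r_2=0.5774, r_3=7.5056, r_4=5.6940 — all match ✓
Unique over the lattice → pose = (7.5, 6.5, 165°).

(x, y, θ) = (7.5, 6.5, 165°)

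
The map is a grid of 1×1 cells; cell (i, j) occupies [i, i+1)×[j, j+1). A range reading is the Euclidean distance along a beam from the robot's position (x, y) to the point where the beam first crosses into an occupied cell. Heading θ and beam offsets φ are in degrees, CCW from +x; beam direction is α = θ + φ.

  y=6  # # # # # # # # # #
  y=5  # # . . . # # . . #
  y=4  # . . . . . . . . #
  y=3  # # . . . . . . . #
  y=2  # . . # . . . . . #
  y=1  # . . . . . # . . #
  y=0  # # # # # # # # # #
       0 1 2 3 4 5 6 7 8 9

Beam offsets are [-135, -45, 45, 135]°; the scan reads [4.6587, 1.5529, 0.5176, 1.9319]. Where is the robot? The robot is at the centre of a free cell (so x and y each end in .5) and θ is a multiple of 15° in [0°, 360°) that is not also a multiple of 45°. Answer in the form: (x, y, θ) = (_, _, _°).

(x, y, θ) = (2.5, 1.5, 210°)

The pose lattice has 34·16 = 544 candidates. Test each by forward raycasting.
  (6.5, 3.5, 150°): beam 1 = 2.5882 ≠ 4.6587 ✗
  (6.5, 4.5, 30°): beam 1 = 3.6235 ≠ 4.6587 ✗
  (5.5, 3.5, 330°): beam 1 = 1.9319 ≠ 4.6587 ✗
  (7.5, 3.5, 120°): beam 1 = 1.5529 ≠ 4.6587 ✗
  …
  (2.5, 1.5, 210°): r_1=4.6587, r_2=1.5529, r_3=0.5176, r_4=1.9319 — all match ✓
Only this pose fits every beam.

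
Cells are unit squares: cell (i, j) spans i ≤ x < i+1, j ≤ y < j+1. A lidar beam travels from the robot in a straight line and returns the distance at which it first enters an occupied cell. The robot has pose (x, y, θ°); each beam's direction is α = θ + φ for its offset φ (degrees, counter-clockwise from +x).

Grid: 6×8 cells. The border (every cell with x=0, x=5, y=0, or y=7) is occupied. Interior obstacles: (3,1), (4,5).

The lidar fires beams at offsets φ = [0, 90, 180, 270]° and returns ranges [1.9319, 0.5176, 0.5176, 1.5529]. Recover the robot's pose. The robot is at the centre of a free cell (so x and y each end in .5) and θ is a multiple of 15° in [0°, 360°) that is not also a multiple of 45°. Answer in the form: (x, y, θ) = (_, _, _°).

The pose lattice has 22·16 = 352 candidates. Test each by forward raycasting.
  (1.5, 1.5, 255°): beam 1 = 0.5176 ≠ 1.9319 ✗
  (1.5, 5.5, 150°): beam 1 = 0.5774 ≠ 1.9319 ✗
  (1.5, 6.5, 255°): beam 2 = 2.5882 ≠ 0.5176 ✗
  …
  (1.5, 1.5, 105°): r_1=1.9319, r_2=0.5176, r_3=0.5176, r_4=1.5529 — all match ✓
No second candidate reproduces the full scan.

(x, y, θ) = (1.5, 1.5, 105°)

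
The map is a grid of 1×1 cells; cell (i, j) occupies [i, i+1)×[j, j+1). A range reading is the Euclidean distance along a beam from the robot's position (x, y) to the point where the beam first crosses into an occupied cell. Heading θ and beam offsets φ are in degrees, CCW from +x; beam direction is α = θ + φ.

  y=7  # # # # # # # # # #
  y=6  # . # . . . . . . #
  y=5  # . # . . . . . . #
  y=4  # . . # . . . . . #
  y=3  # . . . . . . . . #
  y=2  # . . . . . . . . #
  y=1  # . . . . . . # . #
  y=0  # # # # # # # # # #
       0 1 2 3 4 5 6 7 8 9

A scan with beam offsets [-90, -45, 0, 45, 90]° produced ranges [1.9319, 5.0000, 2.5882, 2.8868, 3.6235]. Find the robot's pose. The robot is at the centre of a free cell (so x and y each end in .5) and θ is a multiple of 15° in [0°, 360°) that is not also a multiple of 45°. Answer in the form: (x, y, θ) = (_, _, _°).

(x, y, θ) = (5.5, 3.5, 255°)

The pose lattice has 44·16 = 704 candidates. Test each by forward raycasting.
  (6.5, 3.5, 165°): beam 1 = 3.6235 ≠ 1.9319 ✗
  (7.5, 3.5, 345°): beam 1 = 1.5529 ≠ 1.9319 ✗
  (3.5, 6.5, 15°): beam 1 = 1.5529 ≠ 1.9319 ✗
  (5.5, 5.5, 210°): beam 1 = 1.7321 ≠ 1.9319 ✗
  …
  (5.5, 3.5, 255°): r_1=1.9319, r_2=5.0000, r_3=2.5882, r_4=2.8868, r_5=3.6235 — all match ✓
Only this pose fits every beam.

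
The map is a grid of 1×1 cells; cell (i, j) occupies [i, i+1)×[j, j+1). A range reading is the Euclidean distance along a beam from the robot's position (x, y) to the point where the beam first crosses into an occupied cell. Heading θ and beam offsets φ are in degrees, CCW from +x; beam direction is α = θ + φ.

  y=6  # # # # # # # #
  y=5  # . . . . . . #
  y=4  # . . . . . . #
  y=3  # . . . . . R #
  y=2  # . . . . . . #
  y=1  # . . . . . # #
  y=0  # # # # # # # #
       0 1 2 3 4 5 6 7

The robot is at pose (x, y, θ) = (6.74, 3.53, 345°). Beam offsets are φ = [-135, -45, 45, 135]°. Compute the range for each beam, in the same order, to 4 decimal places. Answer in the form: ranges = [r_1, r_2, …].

ranges = [5.0600, 0.5200, 0.3002, 2.8521]

beam 1: φ=-135°, α=210°
  direction (-0.8660, -0.5000); cell (6,3); t to first gridline: x 0.8545, y 1.0600 (then +1.1547 / +2.0000)
    (5,3) via x @ 0.8545
    (5,2) via y @ 1.0600
    (4,2) via x @ 2.0092
    (4,1) via y @ 3.0600
    (3,1) via x @ 3.1639
    (2,1) via x @ 4.3186
    (2,0) via y @ 5.0600  # hit
  → r_1 = 5.0600
beam 2: φ=-45°, α=300°
  direction (0.5000, -0.8660); cell (6,3); t to first gridline: x 0.5200, y 0.6120 (then +2.0000 / +1.1547)
    (7,3) via x @ 0.5200  # hit
  → r_2 = 0.5200
beam 3: φ=45°, α=30°
  direction (0.8660, 0.5000); cell (6,3); t to first gridline: x 0.3002, y 0.9400 (then +1.1547 / +2.0000)
    (7,3) via x @ 0.3002  # hit
  → r_3 = 0.3002
beam 4: φ=135°, α=120°
  direction (-0.5000, 0.8660); cell (6,3); t to first gridline: x 1.4800, y 0.5427 (then +2.0000 / +1.1547)
    (6,4) via y @ 0.5427
    (5,4) via x @ 1.4800
    (5,5) via y @ 1.6974
    (5,6) via y @ 2.8521  # hit
  → r_4 = 2.8521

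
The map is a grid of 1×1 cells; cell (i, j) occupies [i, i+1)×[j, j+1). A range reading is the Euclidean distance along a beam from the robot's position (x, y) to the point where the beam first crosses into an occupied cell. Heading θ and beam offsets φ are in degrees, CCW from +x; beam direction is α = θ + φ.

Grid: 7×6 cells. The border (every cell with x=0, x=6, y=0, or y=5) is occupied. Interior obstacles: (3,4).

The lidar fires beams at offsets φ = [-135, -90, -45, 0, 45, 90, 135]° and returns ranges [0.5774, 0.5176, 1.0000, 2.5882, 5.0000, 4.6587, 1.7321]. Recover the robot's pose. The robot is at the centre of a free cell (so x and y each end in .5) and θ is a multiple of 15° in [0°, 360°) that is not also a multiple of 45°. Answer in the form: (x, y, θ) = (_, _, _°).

(x, y, θ) = (5.5, 2.5, 105°)

Enumerate (i+0.5, j+0.5, θ) over the 19 free cells and 16 admissible headings. For each, cast all 7 beams and compare to the given ranges.
  (2.5, 3.5, 30°): beam 1 = 2.5882 ≠ 0.5774 ✗
  (4.5, 2.5, 195°): beam 1 = 2.8868 ≠ 0.5774 ✗
  (1.5, 3.5, 105°): beam 1 = 5.0000 ≠ 0.5774 ✗
  …
  (5.5, 2.5, 105°): r_1=0.5774, r_2=0.5176, r_3=1.0000, r_4=2.5882, r_5=5.0000, r_6=4.6587, r_7=1.7321 — all match ✓
No second candidate reproduces the full scan.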